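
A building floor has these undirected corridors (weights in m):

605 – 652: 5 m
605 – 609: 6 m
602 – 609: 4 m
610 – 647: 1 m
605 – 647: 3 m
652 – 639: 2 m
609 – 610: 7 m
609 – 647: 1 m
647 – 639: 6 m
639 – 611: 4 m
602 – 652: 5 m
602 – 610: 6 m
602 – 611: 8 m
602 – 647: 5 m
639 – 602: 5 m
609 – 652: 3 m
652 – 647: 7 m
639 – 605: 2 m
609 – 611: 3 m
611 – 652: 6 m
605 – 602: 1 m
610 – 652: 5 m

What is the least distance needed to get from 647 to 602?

4 m

Running Dijkstra from 647:
647: 0
609: 1  (via 647)
610: 1  (via 647)
605: 3  (via 647)
652: 4  (via 609)
611: 4  (via 609)
602: 4  (via 605)
Shortest route: 647–605–602 = 4 m.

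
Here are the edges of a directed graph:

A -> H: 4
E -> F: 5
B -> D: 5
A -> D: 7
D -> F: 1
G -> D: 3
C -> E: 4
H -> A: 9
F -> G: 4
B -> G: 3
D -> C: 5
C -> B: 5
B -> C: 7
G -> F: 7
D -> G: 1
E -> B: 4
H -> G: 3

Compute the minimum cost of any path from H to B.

Enumerating some paths:
H → G → D → C → E → B: 3+3+5+4+4 = 19
H → G → D → C → B: 3+3+5+5 = 16
The minimum is 16 via H → G → D → C → B.

16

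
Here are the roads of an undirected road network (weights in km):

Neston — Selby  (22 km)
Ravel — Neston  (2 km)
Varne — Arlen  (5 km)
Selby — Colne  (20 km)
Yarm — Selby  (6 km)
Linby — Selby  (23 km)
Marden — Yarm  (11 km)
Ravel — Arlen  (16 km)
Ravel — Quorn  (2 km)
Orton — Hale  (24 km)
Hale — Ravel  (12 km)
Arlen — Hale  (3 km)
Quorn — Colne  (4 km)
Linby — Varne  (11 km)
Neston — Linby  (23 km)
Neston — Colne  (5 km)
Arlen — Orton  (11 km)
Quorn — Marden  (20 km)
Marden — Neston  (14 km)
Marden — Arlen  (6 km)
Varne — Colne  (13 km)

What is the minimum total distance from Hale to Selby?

Compare a few routes:
Hale → Arlen → Marden → Yarm → Selby: 3+6+11+6 = 26
Hale → Ravel → Neston → Selby: 12+2+22 = 36
Cheapest is Hale → Arlen → Marden → Yarm → Selby at 26 km.

26 km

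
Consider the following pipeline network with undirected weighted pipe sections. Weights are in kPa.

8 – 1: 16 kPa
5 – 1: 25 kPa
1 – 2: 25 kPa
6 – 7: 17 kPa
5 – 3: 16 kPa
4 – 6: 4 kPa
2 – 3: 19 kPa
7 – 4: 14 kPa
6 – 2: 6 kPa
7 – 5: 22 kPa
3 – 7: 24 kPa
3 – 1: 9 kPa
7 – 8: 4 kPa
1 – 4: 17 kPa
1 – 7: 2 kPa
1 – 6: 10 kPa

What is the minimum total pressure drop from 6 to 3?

19 kPa

Candidate routes:
6–2–3: 6+19 = 25
6–1–3: 10+9 = 19
6–7–1–3: 17+2+9 = 28
Cheapest is 6–1–3 at 19 kPa.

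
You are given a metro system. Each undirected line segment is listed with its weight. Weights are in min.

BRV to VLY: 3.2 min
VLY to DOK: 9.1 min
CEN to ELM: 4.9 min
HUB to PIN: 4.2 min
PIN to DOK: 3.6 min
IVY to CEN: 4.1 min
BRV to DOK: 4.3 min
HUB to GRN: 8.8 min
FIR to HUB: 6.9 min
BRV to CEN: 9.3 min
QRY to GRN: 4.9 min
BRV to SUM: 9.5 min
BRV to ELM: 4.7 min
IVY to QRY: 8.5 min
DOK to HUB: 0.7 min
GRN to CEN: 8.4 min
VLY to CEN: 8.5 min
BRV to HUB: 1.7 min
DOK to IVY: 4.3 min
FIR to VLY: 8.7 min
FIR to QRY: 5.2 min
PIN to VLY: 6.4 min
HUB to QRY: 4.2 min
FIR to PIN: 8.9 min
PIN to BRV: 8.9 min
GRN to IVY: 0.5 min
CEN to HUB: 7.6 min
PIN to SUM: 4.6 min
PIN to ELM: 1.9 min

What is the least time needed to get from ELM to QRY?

Candidate routes:
ELM–PIN–HUB–QRY: 1.9+4.2+4.2 = 10.3
ELM–BRV–HUB–QRY: 4.7+1.7+4.2 = 10.6
ELM–PIN–DOK–HUB–QRY: 1.9+3.6+0.7+4.2 = 10.4
The minimum is 10.3 min via ELM–PIN–HUB–QRY.

10.3 min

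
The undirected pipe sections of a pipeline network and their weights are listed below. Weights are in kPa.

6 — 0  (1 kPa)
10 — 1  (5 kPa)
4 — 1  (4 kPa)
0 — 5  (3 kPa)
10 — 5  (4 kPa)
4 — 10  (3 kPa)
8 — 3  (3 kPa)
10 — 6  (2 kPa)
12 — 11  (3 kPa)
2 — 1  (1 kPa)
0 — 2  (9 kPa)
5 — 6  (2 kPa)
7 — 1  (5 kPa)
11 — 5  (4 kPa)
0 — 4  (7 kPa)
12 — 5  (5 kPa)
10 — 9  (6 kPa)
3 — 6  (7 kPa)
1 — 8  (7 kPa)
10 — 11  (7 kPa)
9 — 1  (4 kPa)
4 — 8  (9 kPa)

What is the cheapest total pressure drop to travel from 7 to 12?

19 kPa

Enumerating some paths:
7 → 1 → 10 → 5 → 12: 5+5+4+5 = 19
7 → 1 → 4 → 10 → 6 → 5 → 12: 5+4+3+2+2+5 = 21
7 → 1 → 10 → 11 → 12: 5+5+7+3 = 20
The minimum is 19 kPa via 7 → 1 → 10 → 5 → 12.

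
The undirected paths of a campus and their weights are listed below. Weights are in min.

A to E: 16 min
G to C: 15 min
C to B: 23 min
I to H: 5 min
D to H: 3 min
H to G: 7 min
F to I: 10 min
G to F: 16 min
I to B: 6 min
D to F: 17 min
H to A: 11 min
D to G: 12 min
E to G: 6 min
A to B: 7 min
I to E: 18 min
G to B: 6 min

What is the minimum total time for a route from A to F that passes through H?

26 min

Best A to H: A → H costing 11
Best H to F: H → I → F costing 15
Total via H: 11 + 15 = 26 min.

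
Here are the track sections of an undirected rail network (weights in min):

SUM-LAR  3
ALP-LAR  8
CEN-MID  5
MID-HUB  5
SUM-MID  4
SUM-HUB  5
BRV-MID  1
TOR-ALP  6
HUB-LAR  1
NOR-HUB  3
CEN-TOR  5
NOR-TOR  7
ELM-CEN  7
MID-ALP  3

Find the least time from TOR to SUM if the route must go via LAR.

Shortest TOR→LAR: TOR → NOR → HUB → LAR = 11
Shortest LAR→SUM: LAR → SUM = 3
Total via LAR: 11 + 3 = 14 min.

14 min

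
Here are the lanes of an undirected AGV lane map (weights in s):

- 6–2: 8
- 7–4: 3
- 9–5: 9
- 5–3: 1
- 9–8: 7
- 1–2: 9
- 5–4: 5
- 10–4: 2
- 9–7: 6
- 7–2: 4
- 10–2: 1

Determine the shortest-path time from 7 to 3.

9 s

Candidate routes:
7 → 4 → 5 → 3: 3+5+1 = 9
7 → 2 → 10 → 4 → 5 → 3: 4+1+2+5+1 = 13
The minimum is 9 s via 7 → 4 → 5 → 3.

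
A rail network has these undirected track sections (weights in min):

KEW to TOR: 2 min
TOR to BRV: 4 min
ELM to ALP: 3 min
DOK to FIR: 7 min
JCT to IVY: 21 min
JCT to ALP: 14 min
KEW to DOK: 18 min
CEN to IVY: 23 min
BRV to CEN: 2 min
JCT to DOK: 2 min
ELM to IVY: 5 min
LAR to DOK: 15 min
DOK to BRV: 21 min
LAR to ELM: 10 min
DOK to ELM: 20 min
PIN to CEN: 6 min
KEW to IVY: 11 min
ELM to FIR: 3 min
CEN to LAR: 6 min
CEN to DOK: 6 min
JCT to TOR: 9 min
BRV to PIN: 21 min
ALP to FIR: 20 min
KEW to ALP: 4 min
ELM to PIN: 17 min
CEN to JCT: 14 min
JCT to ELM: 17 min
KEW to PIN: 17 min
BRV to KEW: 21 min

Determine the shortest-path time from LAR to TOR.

Shortest distances from LAR:
LAR: 0
CEN: 6  (via LAR)
BRV: 8  (via CEN)
ELM: 10  (via LAR)
DOK: 12  (via CEN)
TOR: 12  (via BRV)
Shortest route: LAR → CEN → BRV → TOR = 12 min.

12 min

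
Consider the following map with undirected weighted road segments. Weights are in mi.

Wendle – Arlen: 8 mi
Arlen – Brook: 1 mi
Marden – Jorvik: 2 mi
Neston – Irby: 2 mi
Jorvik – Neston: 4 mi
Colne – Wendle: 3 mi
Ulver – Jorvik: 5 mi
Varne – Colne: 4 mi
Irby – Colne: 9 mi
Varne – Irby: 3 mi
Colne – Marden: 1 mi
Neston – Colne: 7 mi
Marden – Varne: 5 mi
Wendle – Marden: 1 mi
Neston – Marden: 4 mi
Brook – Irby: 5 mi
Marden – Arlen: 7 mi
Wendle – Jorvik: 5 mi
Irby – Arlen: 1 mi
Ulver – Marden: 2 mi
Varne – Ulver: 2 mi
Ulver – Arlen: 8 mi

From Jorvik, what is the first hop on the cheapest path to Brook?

Neston

Enumerating some paths:
Jorvik → Marden → Arlen → Brook: 2+7+1 = 10
Jorvik → Marden → Neston → Irby → Arlen → Brook: 2+4+2+1+1 = 10
Jorvik → Neston → Irby → Brook: 4+2+5 = 11
Jorvik → Neston → Irby → Arlen → Brook: 4+2+1+1 = 8
The minimum is 8 mi via Jorvik → Neston → Irby → Arlen → Brook.
So from Jorvik the first move is to Neston.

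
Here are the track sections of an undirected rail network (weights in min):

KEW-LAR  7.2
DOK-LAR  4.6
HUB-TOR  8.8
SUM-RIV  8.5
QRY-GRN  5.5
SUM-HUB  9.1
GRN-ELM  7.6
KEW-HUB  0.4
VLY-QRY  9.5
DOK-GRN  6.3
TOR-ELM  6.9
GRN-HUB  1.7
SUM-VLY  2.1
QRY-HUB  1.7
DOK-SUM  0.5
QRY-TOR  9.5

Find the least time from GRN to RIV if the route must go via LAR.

22.9 min

Shortest GRN→LAR: GRN → HUB → KEW → LAR = 9.3
Best LAR to RIV: LAR → DOK → SUM → RIV costing 13.6
Total via LAR: 9.3 + 13.6 = 22.9 min.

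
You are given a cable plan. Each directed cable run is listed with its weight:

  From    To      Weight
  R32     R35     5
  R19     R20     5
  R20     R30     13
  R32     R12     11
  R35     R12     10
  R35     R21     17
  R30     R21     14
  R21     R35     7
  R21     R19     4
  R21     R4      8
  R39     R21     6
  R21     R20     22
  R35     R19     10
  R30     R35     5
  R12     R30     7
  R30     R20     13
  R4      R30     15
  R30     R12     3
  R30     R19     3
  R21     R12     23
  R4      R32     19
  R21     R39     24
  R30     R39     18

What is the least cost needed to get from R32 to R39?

36

Compare a few routes:
R32 - R35 - R21 - R39: 5+17+24 = 46
R32 - R35 - R12 - R30 - R39: 5+10+7+18 = 40
R32 - R12 - R30 - R39: 11+7+18 = 36
R32 - R35 - R19 - R20 - R30 - R39: 5+10+5+13+18 = 51
The minimum is 36 via R32 - R12 - R30 - R39.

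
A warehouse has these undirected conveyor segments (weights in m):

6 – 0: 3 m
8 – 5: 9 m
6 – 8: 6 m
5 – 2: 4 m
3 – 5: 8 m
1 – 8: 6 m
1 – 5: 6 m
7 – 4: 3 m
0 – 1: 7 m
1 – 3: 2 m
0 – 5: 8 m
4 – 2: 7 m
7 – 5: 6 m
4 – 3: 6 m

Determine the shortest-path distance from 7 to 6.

17 m

Compare a few routes:
7–5–0–6: 6+8+3 = 17
7–5–8–6: 6+9+6 = 21
7–5–1–0–6: 6+6+7+3 = 22
7–4–3–1–0–6: 3+6+2+7+3 = 21
Cheapest is 7–5–0–6 at 17 m.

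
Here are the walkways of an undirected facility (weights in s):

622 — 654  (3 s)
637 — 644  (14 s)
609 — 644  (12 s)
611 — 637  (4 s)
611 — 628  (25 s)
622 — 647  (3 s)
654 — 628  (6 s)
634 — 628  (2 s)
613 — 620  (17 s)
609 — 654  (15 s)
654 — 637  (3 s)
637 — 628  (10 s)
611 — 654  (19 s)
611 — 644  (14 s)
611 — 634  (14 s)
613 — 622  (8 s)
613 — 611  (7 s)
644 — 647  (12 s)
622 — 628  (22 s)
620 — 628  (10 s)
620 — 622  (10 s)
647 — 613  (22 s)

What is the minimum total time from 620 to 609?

Running Dijkstra from 620:
620: 0
628: 10  (via 620)
622: 10  (via 620)
634: 12  (via 628)
647: 13  (via 622)
654: 13  (via 622)
637: 16  (via 654)
613: 17  (via 620)
611: 20  (via 637)
644: 25  (via 647)
609: 28  (via 654)
Shortest route: 620 → 622 → 654 → 609 = 28 s.

28 s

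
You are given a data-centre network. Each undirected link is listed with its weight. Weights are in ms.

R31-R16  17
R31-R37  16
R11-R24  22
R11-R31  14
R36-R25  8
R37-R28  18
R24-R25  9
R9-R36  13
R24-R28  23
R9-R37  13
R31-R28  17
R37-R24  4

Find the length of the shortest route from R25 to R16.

Enumerating some paths:
R25 → R24 → R37 → R28 → R31 → R16: 9+4+18+17+17 = 65
R25 → R24 → R37 → R31 → R16: 9+4+16+17 = 46
R25 → R24 → R11 → R31 → R16: 9+22+14+17 = 62
The minimum is 46 ms via R25 → R24 → R37 → R31 → R16.

46 ms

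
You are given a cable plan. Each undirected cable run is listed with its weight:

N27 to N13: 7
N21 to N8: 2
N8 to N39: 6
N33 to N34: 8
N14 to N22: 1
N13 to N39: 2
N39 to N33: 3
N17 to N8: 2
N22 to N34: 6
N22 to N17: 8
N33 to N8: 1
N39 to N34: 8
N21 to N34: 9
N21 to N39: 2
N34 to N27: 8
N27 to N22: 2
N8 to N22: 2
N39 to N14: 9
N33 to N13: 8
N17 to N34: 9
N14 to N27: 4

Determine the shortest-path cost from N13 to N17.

8

Settle nodes by increasing distance from N13:
N13: 0
N39: 2  (via N13)
N21: 4  (via N39)
N33: 5  (via N39)
N8: 6  (via N21)
N27: 7  (via N13)
N17: 8  (via N8)
Shortest route: N13–N39–N21–N8–N17 = 8.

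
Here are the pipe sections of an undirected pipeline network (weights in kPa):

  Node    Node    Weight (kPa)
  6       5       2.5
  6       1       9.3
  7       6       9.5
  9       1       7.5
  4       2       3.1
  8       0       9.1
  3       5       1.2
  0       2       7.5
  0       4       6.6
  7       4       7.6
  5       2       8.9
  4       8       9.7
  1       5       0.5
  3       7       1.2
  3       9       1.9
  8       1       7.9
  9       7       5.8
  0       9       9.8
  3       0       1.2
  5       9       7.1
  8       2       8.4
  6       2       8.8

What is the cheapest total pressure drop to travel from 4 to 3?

7.8 kPa

Shortest distances from 4:
4: 0
2: 3.1  (via 4)
0: 6.6  (via 4)
7: 7.6  (via 4)
3: 7.8  (via 0)
Shortest route: 4–0–3 = 7.8 kPa.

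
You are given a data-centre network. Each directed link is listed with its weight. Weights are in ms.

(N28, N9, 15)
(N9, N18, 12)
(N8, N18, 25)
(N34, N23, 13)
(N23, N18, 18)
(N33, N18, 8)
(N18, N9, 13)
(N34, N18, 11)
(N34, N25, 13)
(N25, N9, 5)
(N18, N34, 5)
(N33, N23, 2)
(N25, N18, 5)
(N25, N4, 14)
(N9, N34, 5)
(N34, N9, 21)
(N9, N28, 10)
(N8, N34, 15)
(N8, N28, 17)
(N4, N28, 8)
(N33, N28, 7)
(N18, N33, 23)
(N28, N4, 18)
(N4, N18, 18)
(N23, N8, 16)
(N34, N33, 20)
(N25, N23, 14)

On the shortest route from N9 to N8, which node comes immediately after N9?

Candidate routes:
N9–N34–N25–N23–N8: 5+13+14+16 = 48
N9–N34–N33–N23–N8: 5+20+2+16 = 43
N9–N18–N34–N23–N8: 12+5+13+16 = 46
N9–N34–N23–N8: 5+13+16 = 34
The minimum is 34 ms via N9–N34–N23–N8.
So from N9 the first move is to N34.

N34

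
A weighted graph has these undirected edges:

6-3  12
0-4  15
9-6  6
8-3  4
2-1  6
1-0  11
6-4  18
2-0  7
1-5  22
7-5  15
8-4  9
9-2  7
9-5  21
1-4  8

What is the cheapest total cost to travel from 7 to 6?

Enumerating some paths:
7 - 5 - 1 - 2 - 9 - 6: 15+22+6+7+6 = 56
7 - 5 - 9 - 6: 15+21+6 = 42
7 - 5 - 1 - 4 - 6: 15+22+8+18 = 63
The minimum is 42 via 7 - 5 - 9 - 6.

42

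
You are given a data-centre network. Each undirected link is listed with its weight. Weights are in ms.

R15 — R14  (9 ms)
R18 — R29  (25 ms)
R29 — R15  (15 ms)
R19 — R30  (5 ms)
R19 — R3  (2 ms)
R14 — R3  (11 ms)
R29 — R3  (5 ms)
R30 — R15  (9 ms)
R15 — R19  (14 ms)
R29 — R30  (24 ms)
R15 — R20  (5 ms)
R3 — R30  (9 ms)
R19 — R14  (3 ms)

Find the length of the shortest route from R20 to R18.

45 ms

Compare a few routes:
R20 - R15 - R29 - R18: 5+15+25 = 45
R20 - R15 - R14 - R19 - R3 - R29 - R18: 5+9+3+2+5+25 = 49
The minimum is 45 ms via R20 - R15 - R29 - R18.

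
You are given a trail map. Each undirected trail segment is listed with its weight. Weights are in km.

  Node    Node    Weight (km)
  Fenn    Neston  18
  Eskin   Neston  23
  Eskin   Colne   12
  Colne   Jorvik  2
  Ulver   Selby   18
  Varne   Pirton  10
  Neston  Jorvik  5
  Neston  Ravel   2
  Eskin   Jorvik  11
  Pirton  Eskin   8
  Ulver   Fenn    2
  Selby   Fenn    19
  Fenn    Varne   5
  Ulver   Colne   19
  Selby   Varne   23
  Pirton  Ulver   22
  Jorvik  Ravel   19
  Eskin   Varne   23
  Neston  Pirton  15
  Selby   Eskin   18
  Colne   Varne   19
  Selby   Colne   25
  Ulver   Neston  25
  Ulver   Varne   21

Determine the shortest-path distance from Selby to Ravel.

Candidate routes:
Selby - Eskin - Jorvik - Neston - Ravel: 18+11+5+2 = 36
Selby - Eskin - Colne - Jorvik - Neston - Ravel: 18+12+2+5+2 = 39
Selby - Fenn - Neston - Ravel: 19+18+2 = 39
Selby - Colne - Jorvik - Neston - Ravel: 25+2+5+2 = 34
Cheapest is Selby - Colne - Jorvik - Neston - Ravel at 34 km.

34 km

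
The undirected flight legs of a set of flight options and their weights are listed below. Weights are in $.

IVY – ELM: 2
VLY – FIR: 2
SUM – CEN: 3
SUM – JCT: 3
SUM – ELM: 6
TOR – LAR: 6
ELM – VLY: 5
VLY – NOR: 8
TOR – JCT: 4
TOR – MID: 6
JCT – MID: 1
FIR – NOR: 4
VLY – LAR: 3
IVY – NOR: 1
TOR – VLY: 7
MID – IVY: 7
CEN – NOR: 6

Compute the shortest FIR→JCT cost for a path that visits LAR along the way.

$15

Shortest FIR→LAR: FIR → VLY → LAR = 5
Shortest LAR→JCT: LAR → TOR → JCT = 10
Total via LAR: 5 + 10 = $15.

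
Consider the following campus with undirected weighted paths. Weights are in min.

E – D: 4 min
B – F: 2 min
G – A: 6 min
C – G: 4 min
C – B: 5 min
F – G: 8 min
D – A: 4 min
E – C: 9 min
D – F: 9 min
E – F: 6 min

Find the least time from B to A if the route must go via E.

16 min

Best B to E: B → F → E costing 8
Shortest E→A: E → D → A = 8
Total via E: 8 + 8 = 16 min.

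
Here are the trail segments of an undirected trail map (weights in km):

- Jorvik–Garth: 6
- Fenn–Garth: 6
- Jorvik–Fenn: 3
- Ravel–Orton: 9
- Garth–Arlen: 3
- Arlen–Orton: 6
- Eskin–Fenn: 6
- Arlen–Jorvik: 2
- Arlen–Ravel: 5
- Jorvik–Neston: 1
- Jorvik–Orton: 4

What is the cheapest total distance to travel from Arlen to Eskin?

11 km

Candidate routes:
Arlen–Jorvik–Fenn–Eskin: 2+3+6 = 11
Arlen–Garth–Jorvik–Fenn–Eskin: 3+6+3+6 = 18
Arlen–Garth–Fenn–Eskin: 3+6+6 = 15
Cheapest is Arlen–Jorvik–Fenn–Eskin at 11 km.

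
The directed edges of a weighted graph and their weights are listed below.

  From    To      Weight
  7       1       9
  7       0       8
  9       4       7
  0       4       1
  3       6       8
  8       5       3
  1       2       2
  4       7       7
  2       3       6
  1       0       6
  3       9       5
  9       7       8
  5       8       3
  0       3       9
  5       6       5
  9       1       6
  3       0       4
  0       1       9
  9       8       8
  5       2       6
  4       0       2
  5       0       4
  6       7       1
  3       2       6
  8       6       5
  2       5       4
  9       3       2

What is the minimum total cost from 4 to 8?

Running Dijkstra from 4:
4: 0
0: 2  (via 4)
7: 7  (via 4)
1: 11  (via 0)
3: 11  (via 0)
2: 13  (via 1)
9: 16  (via 3)
5: 17  (via 2)
6: 19  (via 3)
8: 20  (via 5)
Shortest route: 4–0–1–2–5–8 = 20.

20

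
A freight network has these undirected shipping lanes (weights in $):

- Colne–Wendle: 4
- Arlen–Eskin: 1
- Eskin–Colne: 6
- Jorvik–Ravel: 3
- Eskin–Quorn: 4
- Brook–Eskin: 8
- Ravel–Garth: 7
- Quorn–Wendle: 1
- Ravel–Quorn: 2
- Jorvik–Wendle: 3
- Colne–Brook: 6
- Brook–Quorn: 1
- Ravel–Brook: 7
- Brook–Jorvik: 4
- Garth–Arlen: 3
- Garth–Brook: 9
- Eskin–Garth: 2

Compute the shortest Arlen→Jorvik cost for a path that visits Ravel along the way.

$10

Shortest Arlen→Ravel: Arlen → Eskin → Quorn → Ravel = 7
Best Ravel to Jorvik: Ravel → Jorvik costing 3
Total via Ravel: 7 + 3 = $10.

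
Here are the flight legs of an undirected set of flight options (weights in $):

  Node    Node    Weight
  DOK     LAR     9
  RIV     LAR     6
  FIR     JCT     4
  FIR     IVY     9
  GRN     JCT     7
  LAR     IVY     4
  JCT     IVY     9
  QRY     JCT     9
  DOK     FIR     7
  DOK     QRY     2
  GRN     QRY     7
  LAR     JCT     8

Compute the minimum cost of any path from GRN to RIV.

$21

Running Dijkstra from GRN:
GRN: 0
QRY: 7  (via GRN)
JCT: 7  (via GRN)
DOK: 9  (via QRY)
FIR: 11  (via JCT)
LAR: 15  (via JCT)
IVY: 16  (via JCT)
RIV: 21  (via LAR)
Shortest route: GRN–JCT–LAR–RIV = $21.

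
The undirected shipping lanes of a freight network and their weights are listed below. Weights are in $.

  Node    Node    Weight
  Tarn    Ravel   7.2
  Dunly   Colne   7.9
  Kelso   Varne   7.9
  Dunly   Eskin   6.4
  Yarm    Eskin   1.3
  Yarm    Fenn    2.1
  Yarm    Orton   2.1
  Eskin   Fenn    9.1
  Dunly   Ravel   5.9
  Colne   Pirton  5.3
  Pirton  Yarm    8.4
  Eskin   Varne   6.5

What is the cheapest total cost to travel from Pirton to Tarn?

$26.3

Settle nodes by increasing distance from Pirton:
Pirton: 0
Colne: 5.3  (via Pirton)
Yarm: 8.4  (via Pirton)
Eskin: 9.7  (via Yarm)
Orton: 10.5  (via Yarm)
Fenn: 10.5  (via Yarm)
Dunly: 13.2  (via Colne)
Varne: 16.2  (via Eskin)
Ravel: 19.1  (via Dunly)
Kelso: 24.1  (via Varne)
Tarn: 26.3  (via Ravel)
Shortest route: Pirton → Colne → Dunly → Ravel → Tarn = $26.3.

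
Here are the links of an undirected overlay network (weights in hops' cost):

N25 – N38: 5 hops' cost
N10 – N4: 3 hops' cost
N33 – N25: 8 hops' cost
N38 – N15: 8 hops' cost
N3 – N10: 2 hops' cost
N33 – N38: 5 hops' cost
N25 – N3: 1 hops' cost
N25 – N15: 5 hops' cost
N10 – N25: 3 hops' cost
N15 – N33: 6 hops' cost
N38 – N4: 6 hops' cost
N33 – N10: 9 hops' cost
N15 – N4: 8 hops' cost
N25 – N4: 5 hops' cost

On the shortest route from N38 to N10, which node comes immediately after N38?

Compare a few routes:
N38–N33–N10: 5+9 = 14
N38–N4–N10: 6+3 = 9
N38–N25–N10: 5+3 = 8
N38–N25–N4–N10: 5+5+3 = 13
Cheapest is N38–N25–N10 at 8 hops' cost.
So from N38 the first move is to N25.

N25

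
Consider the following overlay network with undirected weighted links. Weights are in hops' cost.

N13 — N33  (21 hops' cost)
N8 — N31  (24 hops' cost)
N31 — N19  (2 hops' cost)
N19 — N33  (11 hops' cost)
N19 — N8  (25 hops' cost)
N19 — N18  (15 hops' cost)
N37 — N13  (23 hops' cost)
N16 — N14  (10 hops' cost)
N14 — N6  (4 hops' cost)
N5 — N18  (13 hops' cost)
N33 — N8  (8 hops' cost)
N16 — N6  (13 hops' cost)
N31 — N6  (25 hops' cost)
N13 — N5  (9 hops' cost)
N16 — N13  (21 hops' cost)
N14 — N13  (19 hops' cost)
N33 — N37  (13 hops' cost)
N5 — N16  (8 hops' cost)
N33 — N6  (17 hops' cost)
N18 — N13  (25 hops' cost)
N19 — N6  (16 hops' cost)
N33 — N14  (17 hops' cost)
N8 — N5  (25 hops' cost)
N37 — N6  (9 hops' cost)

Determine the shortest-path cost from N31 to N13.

34 hops' cost

Enumerating some paths:
N31 → N19 → N33 → N13: 2+11+21 = 34
N31 → N19 → N6 → N14 → N13: 2+16+4+19 = 41
N31 → N19 → N18 → N5 → N13: 2+15+13+9 = 39
The minimum is 34 hops' cost via N31 → N19 → N33 → N13.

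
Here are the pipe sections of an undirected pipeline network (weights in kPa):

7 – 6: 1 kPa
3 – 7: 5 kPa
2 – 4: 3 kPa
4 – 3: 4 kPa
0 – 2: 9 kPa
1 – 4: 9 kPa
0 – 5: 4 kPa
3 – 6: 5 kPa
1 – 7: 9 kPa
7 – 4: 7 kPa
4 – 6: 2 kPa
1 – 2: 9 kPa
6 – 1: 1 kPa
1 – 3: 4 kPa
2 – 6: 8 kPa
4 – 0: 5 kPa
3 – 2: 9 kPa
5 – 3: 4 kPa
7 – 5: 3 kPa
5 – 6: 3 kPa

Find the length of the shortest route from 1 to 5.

4 kPa

Enumerating some paths:
1 - 6 - 7 - 5: 1+1+3 = 5
1 - 3 - 5: 4+4 = 8
1 - 6 - 5: 1+3 = 4
1 - 6 - 3 - 5: 1+5+4 = 10
The minimum is 4 kPa via 1 - 6 - 5.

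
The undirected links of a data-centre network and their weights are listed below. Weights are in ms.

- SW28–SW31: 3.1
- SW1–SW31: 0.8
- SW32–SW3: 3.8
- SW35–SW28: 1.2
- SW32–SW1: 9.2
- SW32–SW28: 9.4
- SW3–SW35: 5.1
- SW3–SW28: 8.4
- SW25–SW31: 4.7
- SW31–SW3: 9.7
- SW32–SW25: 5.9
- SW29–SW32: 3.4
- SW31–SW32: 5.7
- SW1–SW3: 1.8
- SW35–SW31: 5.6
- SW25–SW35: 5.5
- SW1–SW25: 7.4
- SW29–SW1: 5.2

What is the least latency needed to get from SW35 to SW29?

Enumerating some paths:
SW35–SW28–SW31–SW1–SW29: 1.2+3.1+0.8+5.2 = 10.3
SW35–SW3–SW1–SW29: 5.1+1.8+5.2 = 12.1
SW35–SW31–SW1–SW29: 5.6+0.8+5.2 = 11.6
SW35–SW3–SW32–SW29: 5.1+3.8+3.4 = 12.3
Cheapest is SW35–SW28–SW31–SW1–SW29 at 10.3 ms.

10.3 ms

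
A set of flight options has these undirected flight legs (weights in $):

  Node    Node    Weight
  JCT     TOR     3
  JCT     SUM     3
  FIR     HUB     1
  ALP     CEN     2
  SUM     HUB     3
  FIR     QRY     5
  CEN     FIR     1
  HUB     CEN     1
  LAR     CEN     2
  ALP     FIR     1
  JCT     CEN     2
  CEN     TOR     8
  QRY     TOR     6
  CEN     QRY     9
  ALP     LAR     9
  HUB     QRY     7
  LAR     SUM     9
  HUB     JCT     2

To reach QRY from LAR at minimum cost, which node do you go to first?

Compare a few routes:
LAR → CEN → HUB → FIR → QRY: 2+1+1+5 = 9
LAR → CEN → FIR → QRY: 2+1+5 = 8
The minimum is $8 via LAR → CEN → FIR → QRY.
So from LAR the first move is to CEN.

CEN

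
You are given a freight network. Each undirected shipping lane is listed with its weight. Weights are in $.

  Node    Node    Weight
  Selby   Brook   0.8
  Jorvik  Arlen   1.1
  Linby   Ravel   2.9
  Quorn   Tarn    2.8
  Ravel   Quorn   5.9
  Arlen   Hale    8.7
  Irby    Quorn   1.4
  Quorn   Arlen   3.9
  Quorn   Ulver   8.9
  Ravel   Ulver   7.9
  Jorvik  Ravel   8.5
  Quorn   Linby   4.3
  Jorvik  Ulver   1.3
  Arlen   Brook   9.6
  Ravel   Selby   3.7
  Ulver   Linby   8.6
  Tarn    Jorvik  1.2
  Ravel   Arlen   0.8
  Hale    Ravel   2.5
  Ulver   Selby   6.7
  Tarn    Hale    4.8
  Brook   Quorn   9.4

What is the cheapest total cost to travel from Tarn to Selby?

Running Dijkstra from Tarn:
Tarn: 0
Jorvik: 1.2  (via Tarn)
Arlen: 2.3  (via Jorvik)
Ulver: 2.5  (via Jorvik)
Quorn: 2.8  (via Tarn)
Ravel: 3.1  (via Arlen)
Irby: 4.2  (via Quorn)
Hale: 4.8  (via Tarn)
Linby: 6  (via Ravel)
Selby: 6.8  (via Ravel)
Shortest route: Tarn–Jorvik–Arlen–Ravel–Selby = $6.8.

$6.8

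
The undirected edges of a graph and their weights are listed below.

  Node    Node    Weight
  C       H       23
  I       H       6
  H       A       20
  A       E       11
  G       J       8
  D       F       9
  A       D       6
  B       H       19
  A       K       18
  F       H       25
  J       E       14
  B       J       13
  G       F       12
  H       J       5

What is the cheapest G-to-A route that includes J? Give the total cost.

33

Best G to J: G → J costing 8
Best J to A: J → H → A costing 25
Total via J: 8 + 25 = 33.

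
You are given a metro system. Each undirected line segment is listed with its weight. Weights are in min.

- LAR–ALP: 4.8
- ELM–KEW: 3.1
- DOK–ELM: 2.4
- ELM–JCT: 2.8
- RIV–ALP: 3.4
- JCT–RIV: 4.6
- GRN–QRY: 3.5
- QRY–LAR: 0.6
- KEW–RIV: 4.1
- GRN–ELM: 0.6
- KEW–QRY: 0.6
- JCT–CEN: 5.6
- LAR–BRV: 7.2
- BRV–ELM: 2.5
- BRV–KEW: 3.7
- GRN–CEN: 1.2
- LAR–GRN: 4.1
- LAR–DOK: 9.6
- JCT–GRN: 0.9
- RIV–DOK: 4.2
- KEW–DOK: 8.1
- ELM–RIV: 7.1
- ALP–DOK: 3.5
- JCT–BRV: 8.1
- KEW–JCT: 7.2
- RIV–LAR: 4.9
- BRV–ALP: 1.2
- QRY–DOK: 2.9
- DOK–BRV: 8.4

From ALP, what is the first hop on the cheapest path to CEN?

Enumerating some paths:
ALP–DOK–ELM–GRN–CEN: 3.5+2.4+0.6+1.2 = 7.7
ALP–BRV–ELM–JCT–GRN–CEN: 1.2+2.5+2.8+0.9+1.2 = 8.6
ALP–BRV–ELM–GRN–CEN: 1.2+2.5+0.6+1.2 = 5.5
Cheapest is ALP–BRV–ELM–GRN–CEN at 5.5 min.
So from ALP the first move is to BRV.

BRV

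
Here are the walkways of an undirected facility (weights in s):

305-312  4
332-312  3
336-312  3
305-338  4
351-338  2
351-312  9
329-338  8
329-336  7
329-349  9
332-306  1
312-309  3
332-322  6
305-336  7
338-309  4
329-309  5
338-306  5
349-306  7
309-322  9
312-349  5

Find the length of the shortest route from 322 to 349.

Settle nodes by increasing distance from 322:
322: 0
332: 6  (via 322)
306: 7  (via 332)
309: 9  (via 322)
312: 9  (via 332)
338: 12  (via 306)
336: 12  (via 312)
305: 13  (via 312)
349: 14  (via 306)
Shortest route: 322–332–306–349 = 14 s.

14 s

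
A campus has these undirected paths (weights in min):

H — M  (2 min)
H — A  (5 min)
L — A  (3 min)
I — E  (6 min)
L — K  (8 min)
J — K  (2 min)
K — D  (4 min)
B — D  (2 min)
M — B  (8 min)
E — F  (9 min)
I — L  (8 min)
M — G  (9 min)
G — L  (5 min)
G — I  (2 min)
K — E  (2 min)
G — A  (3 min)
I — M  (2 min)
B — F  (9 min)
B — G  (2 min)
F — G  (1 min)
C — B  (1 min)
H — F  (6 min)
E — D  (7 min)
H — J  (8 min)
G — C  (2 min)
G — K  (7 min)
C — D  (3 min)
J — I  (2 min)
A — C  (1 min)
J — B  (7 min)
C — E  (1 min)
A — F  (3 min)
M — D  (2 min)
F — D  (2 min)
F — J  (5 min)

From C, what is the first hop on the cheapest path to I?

Enumerating some paths:
C–B–G–I: 1+2+2 = 5
C–G–I: 2+2 = 4
Cheapest is C–G–I at 4 min.
So from C the first move is to G.

G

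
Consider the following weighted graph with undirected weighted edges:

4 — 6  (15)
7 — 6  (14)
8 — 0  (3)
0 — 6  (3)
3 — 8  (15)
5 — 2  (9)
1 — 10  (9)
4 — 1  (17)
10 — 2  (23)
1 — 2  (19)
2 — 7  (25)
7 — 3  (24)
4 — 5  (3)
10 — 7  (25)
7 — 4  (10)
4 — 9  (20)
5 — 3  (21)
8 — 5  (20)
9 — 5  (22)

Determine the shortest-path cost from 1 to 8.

38

Running Dijkstra from 1:
1: 0
10: 9  (via 1)
4: 17  (via 1)
2: 19  (via 1)
5: 20  (via 4)
7: 27  (via 4)
6: 32  (via 4)
0: 35  (via 6)
9: 37  (via 4)
8: 38  (via 0)
Shortest route: 1–4–6–0–8 = 38.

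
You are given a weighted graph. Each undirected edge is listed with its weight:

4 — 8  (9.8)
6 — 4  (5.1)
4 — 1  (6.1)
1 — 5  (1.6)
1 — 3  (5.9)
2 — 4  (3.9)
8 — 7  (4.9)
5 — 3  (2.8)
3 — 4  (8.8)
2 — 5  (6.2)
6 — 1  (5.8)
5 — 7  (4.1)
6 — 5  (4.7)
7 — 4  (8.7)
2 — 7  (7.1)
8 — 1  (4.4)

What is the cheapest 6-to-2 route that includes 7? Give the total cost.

Best 6 to 7: 6–5–7 costing 8.8
Shortest 7→2: 7–2 = 7.1
Total via 7: 8.8 + 7.1 = 15.9.

15.9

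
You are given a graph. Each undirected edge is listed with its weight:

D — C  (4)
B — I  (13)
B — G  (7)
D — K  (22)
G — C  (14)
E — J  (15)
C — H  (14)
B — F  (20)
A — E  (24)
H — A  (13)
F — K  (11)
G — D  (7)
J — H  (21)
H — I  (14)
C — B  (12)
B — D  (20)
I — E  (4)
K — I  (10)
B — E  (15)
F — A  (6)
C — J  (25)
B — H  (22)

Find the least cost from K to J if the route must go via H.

Shortest K→H: K → I → H = 24
Shortest H→J: H → J = 21
Total via H: 24 + 21 = 45.

45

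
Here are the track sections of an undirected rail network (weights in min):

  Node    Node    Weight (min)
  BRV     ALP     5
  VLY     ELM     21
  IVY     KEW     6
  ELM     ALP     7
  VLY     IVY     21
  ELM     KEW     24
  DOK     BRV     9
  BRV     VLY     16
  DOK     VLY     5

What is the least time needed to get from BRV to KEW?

Enumerating some paths:
BRV–DOK–VLY–IVY–KEW: 9+5+21+6 = 41
BRV–ALP–ELM–KEW: 5+7+24 = 36
Cheapest is BRV–ALP–ELM–KEW at 36 min.

36 min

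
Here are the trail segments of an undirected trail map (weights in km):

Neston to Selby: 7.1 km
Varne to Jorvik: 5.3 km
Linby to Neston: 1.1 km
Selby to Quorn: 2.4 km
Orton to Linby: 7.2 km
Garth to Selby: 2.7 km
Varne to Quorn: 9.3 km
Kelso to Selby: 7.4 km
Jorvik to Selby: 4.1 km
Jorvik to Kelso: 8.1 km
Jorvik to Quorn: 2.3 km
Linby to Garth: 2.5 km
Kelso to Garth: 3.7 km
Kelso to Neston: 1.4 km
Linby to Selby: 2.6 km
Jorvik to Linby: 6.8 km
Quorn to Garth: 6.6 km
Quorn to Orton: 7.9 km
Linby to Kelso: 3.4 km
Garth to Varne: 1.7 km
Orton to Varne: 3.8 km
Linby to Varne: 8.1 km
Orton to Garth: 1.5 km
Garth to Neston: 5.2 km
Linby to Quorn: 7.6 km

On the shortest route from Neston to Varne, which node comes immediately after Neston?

Linby

Enumerating some paths:
Neston–Kelso–Garth–Varne: 1.4+3.7+1.7 = 6.8
Neston–Garth–Varne: 5.2+1.7 = 6.9
Neston–Linby–Selby–Garth–Varne: 1.1+2.6+2.7+1.7 = 8.1
Neston–Linby–Garth–Varne: 1.1+2.5+1.7 = 5.3
Cheapest is Neston–Linby–Garth–Varne at 5.3 km.
So from Neston the first move is to Linby.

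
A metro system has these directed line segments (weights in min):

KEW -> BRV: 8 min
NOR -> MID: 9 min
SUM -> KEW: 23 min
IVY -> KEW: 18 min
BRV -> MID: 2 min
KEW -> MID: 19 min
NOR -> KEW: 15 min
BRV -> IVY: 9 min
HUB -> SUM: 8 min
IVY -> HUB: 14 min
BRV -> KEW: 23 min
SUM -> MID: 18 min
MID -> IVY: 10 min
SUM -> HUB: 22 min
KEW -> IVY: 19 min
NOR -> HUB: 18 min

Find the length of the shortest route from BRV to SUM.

31 min

Running Dijkstra from BRV:
BRV: 0
MID: 2  (via BRV)
IVY: 9  (via BRV)
HUB: 23  (via IVY)
KEW: 23  (via BRV)
SUM: 31  (via HUB)
Shortest route: BRV–IVY–HUB–SUM = 31 min.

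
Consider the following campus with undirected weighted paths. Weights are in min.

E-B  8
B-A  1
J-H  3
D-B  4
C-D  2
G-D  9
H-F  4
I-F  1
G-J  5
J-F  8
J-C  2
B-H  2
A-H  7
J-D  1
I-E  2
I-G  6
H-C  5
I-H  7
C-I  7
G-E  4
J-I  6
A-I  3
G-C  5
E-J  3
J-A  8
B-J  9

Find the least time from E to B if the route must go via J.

8 min

Shortest E→J: E → J = 3
Best J to B: J → D → B costing 5
Total via J: 3 + 5 = 8 min.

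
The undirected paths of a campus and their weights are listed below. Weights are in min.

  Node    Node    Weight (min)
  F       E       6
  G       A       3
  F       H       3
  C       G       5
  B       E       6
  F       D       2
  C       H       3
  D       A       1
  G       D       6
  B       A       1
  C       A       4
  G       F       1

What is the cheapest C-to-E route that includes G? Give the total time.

Shortest C→G: C → G = 5
Shortest G→E: G → F → E = 7
Total via G: 5 + 7 = 12 min.

12 min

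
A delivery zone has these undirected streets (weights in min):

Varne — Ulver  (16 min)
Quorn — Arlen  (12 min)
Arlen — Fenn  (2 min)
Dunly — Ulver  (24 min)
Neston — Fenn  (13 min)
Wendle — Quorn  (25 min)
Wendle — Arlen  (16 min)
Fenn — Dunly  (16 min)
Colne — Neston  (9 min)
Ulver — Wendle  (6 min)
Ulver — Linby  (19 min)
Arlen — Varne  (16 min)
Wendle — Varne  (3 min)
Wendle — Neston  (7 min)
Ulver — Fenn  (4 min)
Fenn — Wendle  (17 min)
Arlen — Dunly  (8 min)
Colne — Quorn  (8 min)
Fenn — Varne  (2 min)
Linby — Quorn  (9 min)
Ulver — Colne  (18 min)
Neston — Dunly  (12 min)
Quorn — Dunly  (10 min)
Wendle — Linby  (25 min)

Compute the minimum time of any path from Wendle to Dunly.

Compare a few routes:
Wendle - Varne - Fenn - Arlen - Dunly: 3+2+2+8 = 15
Wendle - Neston - Dunly: 7+12 = 19
Wendle - Varne - Fenn - Dunly: 3+2+16 = 21
Wendle - Ulver - Fenn - Arlen - Dunly: 6+4+2+8 = 20
The minimum is 15 min via Wendle - Varne - Fenn - Arlen - Dunly.

15 min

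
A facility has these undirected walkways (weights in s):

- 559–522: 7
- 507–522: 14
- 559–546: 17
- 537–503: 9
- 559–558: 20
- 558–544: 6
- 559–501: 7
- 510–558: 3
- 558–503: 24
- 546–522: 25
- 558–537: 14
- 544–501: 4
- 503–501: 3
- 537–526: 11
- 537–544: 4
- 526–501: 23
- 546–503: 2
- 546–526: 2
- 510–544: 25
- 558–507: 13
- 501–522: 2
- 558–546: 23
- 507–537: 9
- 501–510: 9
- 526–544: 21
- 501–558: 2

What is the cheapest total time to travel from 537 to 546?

Enumerating some paths:
537 → 526 → 546: 11+2 = 13
537 → 503 → 546: 9+2 = 11
537 → 544 → 501 → 503 → 546: 4+4+3+2 = 13
Cheapest is 537 → 503 → 546 at 11 s.

11 s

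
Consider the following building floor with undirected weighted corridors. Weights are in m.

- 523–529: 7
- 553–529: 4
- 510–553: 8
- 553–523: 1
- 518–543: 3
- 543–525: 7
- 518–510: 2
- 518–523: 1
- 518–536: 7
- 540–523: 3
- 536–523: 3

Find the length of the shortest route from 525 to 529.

Candidate routes:
525–543–518–523–529: 7+3+1+7 = 18
525–543–518–523–553–529: 7+3+1+1+4 = 16
The minimum is 16 m via 525–543–518–523–553–529.

16 m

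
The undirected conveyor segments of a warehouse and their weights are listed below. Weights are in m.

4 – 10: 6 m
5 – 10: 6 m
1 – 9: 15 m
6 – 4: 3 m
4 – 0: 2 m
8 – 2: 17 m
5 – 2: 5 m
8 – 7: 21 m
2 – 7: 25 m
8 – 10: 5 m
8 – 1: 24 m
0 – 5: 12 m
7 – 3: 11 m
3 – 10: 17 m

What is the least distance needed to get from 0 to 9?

52 m

Compare a few routes:
0 → 4 → 10 → 8 → 1 → 9: 2+6+5+24+15 = 52
0 → 5 → 10 → 8 → 1 → 9: 12+6+5+24+15 = 62
The minimum is 52 m via 0 → 4 → 10 → 8 → 1 → 9.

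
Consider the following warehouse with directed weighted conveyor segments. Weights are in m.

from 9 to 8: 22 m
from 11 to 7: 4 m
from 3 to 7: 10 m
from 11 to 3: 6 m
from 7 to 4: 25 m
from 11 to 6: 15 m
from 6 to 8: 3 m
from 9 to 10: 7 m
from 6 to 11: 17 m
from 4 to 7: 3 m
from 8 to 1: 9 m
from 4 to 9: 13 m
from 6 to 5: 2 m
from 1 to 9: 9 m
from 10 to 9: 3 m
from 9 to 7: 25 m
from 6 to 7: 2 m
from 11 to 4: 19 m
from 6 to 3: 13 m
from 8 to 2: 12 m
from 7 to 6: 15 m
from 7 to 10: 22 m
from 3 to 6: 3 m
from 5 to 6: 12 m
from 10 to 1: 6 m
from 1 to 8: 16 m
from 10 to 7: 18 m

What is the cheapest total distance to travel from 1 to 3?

62 m

Candidate routes:
1 - 9 - 7 - 6 - 11 - 3: 9+25+15+17+6 = 72
1 - 9 - 7 - 6 - 3: 9+25+15+13 = 62
The minimum is 62 m via 1 - 9 - 7 - 6 - 3.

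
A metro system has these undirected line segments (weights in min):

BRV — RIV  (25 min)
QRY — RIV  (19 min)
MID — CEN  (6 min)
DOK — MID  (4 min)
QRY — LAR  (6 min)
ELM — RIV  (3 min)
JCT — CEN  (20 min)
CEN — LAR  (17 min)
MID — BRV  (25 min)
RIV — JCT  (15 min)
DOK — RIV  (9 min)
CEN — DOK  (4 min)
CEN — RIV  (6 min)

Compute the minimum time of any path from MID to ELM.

15 min

Settle nodes by increasing distance from MID:
MID: 0
DOK: 4  (via MID)
CEN: 6  (via MID)
RIV: 12  (via CEN)
ELM: 15  (via RIV)
Shortest route: MID → CEN → RIV → ELM = 15 min.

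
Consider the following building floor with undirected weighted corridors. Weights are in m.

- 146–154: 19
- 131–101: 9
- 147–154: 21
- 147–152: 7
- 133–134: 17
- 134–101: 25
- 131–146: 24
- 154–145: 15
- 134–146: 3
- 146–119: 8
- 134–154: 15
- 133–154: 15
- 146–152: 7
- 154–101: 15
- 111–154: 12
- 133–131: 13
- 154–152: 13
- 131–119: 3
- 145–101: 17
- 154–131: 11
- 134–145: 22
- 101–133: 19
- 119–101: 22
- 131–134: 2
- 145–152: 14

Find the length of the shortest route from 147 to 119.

22 m

Candidate routes:
147–152–146–119: 7+7+8 = 22
147–152–154–134–131–119: 7+13+15+2+3 = 40
147–152–154–131–119: 7+13+11+3 = 34
147–154–131–119: 21+11+3 = 35
The minimum is 22 m via 147–152–146–119.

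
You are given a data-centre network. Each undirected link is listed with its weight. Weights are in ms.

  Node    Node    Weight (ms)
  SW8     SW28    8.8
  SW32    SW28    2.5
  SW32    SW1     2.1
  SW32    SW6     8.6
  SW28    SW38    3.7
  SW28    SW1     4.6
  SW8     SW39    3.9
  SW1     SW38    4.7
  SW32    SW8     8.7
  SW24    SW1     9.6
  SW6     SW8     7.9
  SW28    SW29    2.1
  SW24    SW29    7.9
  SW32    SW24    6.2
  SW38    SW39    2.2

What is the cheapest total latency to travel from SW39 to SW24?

Enumerating some paths:
SW39–SW38–SW1–SW24: 2.2+4.7+9.6 = 16.5
SW39–SW38–SW28–SW29–SW24: 2.2+3.7+2.1+7.9 = 15.9
SW39–SW38–SW28–SW32–SW24: 2.2+3.7+2.5+6.2 = 14.6
SW39–SW38–SW1–SW32–SW24: 2.2+4.7+2.1+6.2 = 15.2
Cheapest is SW39–SW38–SW28–SW32–SW24 at 14.6 ms.

14.6 ms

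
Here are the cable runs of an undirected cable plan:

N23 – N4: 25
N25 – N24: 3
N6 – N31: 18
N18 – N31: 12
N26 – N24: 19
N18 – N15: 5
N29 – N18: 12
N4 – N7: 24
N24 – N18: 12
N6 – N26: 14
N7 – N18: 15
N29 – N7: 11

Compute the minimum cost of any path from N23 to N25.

Compare a few routes:
N23 → N4 → N7 → N29 → N18 → N31 → N6 → N26 → N24 → N25: 25+24+11+12+12+18+14+19+3 = 138
N23 → N4 → N7 → N18 → N24 → N25: 25+24+15+12+3 = 79
N23 → N4 → N7 → N18 → N31 → N6 → N26 → N24 → N25: 25+24+15+12+18+14+19+3 = 130
N23 → N4 → N7 → N29 → N18 → N24 → N25: 25+24+11+12+12+3 = 87
Cheapest is N23 → N4 → N7 → N18 → N24 → N25 at 79.

79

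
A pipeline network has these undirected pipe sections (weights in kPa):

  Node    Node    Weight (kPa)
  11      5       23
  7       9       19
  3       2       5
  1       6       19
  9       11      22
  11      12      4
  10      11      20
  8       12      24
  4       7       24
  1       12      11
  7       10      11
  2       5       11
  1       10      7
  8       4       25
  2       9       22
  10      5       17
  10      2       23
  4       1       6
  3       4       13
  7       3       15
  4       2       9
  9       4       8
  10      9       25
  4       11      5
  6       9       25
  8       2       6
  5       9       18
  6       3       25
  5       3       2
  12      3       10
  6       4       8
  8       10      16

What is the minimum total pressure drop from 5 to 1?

21 kPa

Running Dijkstra from 5:
5: 0
3: 2  (via 5)
2: 7  (via 3)
12: 12  (via 3)
8: 13  (via 2)
4: 15  (via 3)
11: 16  (via 12)
7: 17  (via 3)
10: 17  (via 5)
9: 18  (via 5)
1: 21  (via 4)
Shortest route: 5–3–4–1 = 21 kPa.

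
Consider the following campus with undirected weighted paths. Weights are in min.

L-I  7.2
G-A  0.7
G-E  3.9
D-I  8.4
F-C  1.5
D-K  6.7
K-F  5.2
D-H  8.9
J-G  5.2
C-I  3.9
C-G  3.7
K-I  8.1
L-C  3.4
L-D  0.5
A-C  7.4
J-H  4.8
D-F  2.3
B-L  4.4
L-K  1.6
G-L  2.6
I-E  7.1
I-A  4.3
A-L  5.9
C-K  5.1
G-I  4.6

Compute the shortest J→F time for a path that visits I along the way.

15.2 min

Shortest J→I: J–G–I = 9.8
Best I to F: I–C–F costing 5.4
Total via I: 9.8 + 5.4 = 15.2 min.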